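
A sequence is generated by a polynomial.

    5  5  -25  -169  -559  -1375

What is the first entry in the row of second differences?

First differences: 0, -30, -144, -390, -816
Second differences: -30, -114, -246, -426
Third differences: -84, -132, -180
Fourth differences: -48, -48

-30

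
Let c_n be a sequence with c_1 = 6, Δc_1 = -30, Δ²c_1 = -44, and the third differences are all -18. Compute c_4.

-234

Build the table forward from the leading diagonal:
D3: -18  -18  -18  -18
D2: -44  -62  -80  -98
D1: -30  -74  -136  -216
c: 6  -24  -98  -234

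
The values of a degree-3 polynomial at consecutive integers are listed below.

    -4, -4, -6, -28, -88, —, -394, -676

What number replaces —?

Using the first 5 terms:
0, -2, -22, -60
-2, -20, -38
-18, -18
Constant third difference = -18.
Extend forward: -38 − 18 = -56;  -60 − 56 = -116;  -88 − 116 = -204

-204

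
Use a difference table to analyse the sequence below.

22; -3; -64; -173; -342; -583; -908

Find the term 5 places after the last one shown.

-4213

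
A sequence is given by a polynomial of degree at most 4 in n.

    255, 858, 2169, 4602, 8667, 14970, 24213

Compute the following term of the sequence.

37194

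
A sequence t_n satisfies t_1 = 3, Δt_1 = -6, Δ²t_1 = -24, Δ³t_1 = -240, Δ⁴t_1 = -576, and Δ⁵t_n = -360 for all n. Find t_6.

-5907

Build the table forward from the leading diagonal:
Fifth differences: -360, -360, -360, -360, -360, -360
Fourth differences: -576, -936, -1296, -1656, -2016, -2376
Third differences: -240, -816, -1752, -3048, -4704, -6720
Second differences: -24, -264, -1080, -2832, -5880, -10584
First differences: -6, -30, -294, -1374, -4206, -10086
t: 3, -3, -33, -327, -1701, -5907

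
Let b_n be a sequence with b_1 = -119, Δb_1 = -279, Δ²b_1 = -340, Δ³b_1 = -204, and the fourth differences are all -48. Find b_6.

-7194

Build the table forward from the leading diagonal:
D4: -48, -48, -48, -48, -48, -48
D3: -204, -252, -300, -348, -396, -444
D2: -340, -544, -796, -1096, -1444, -1840
D1: -279, -619, -1163, -1959, -3055, -4499
b: -119, -398, -1017, -2180, -4139, -7194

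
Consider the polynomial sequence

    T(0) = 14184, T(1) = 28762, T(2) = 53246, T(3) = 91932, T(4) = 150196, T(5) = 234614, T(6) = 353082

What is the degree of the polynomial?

Δ: 14578, 24484, 38686, 58264, 84418, 118468
Δ²: 9906, 14202, 19578, 26154, 34050
Δ³: 4296, 5376, 6576, 7896
Δ⁴: 1080, 1200, 1320
Δ⁵: 120, 120
The fifth differences are constant, so the polynomial has degree 5.

5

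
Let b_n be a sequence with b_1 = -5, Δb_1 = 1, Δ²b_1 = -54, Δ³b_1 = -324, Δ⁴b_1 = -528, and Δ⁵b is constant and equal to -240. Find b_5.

-2149

Build the table forward from the leading diagonal:
D5: -240  -240  -240  -240  -240
D4: -528  -768  -1008  -1248  -1488
D3: -324  -852  -1620  -2628  -3876
D2: -54  -378  -1230  -2850  -5478
D1: 1  -53  -431  -1661  -4511
b: -5  -4  -57  -488  -2149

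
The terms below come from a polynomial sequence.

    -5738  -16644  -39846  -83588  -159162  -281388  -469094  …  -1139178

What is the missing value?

-745596

Using the first 7 terms:
D1: -10906  -23202  -43742  -75574  -122226  -187706
D2: -12296  -20540  -31832  -46652  -65480
D3: -8244  -11292  -14820  -18828
D4: -3048  -3528  -4008
D5: -480  -480
Constant fifth difference = -480.
Extend forward: -4008 − 480 = -4488;  -18828 − 4488 = -23316;  -65480 − 23316 = -88796;  -187706 − 88796 = -276502;  -469094 − 276502 = -745596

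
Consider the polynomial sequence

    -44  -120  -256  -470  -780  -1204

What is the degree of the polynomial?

3

-76, -136, -214, -310, -424
-60, -78, -96, -114
-18, -18, -18
The third differences are constant, so the polynomial has degree 3.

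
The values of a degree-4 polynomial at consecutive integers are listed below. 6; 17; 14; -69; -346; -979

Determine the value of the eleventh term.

-18514

First differences: 11, -3, -83, -277, -633
Second differences: -14, -80, -194, -356
Third differences: -66, -114, -162
Fourth differences: -48, -48
Fourth differences constant at -48.
-162 − 48 = -210;  -356 − 210 = -566;  -633 − 566 = -1199;  -979 − 1199 = -2178
-210 − 48 = -258;  -566 − 258 = -824;  -1199 − 824 = -2023;  -2178 − 2023 = -4201
-258 − 48 = -306;  -824 − 306 = -1130;  -2023 − 1130 = -3153;  -4201 − 3153 = -7354
-306 − 48 = -354;  -1130 − 354 = -1484;  -3153 − 1484 = -4637;  -7354 − 4637 = -11991
-354 − 48 = -402;  -1484 − 402 = -1886;  -4637 − 1886 = -6523;  -11991 − 6523 = -18514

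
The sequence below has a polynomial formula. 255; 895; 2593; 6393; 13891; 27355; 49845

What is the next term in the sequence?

Δ: 640 , 1698 , 3800 , 7498 , 13464 , 22490
Δ²: 1058 , 2102 , 3698 , 5966 , 9026
Δ³: 1044 , 1596 , 2268 , 3060
Δ⁴: 552 , 672 , 792
Δ⁵: 120 , 120
Fifth differences constant at 120.
792 + 120 = 912;  3060 + 912 = 3972;  9026 + 3972 = 12998;  22490 + 12998 = 35488;  49845 + 35488 = 85333

85333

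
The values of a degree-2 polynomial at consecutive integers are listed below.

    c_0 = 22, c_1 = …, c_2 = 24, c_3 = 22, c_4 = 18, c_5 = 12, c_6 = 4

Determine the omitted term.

Using the last 5 terms:
D1: -2  -4  -6  -8
D2: -2  -2  -2
Constant second difference = -2.
Extend backward: -2 + 2 = 0;  24 + 0 = 24

24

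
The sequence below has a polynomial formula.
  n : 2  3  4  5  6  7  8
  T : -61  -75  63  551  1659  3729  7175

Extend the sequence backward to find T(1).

-21

-14  138  488  1108  2070  3446
152  350  620  962  1376
198  270  342  414
72  72  72
The fourth differences are constant at 72.
Work back: 198 − 72 = 126;  152 − 126 = 26;  -14 − 26 = -40;  -61 + 40 = -21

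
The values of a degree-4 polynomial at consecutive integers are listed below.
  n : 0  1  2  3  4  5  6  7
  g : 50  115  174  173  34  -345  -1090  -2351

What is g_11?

-16395

Δ: 65 , 59 , -1 , -139 , -379 , -745 , -1261
Δ²: -6 , -60 , -138 , -240 , -366 , -516
Δ³: -54 , -78 , -102 , -126 , -150
Δ⁴: -24 , -24 , -24 , -24
Fourth differences constant at -24.
-150 − 24 = -174;  -516 − 174 = -690;  -1261 − 690 = -1951;  -2351 − 1951 = -4302
-174 − 24 = -198;  -690 − 198 = -888;  -1951 − 888 = -2839;  -4302 − 2839 = -7141
-198 − 24 = -222;  -888 − 222 = -1110;  -2839 − 1110 = -3949;  -7141 − 3949 = -11090
-222 − 24 = -246;  -1110 − 246 = -1356;  -3949 − 1356 = -5305;  -11090 − 5305 = -16395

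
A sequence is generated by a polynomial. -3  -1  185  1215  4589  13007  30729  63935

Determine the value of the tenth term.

213279

First differences: 2, 186, 1030, 3374, 8418, 17722, 33206
Second differences: 184, 844, 2344, 5044, 9304, 15484
Third differences: 660, 1500, 2700, 4260, 6180
Fourth differences: 840, 1200, 1560, 1920
Fifth differences: 360, 360, 360
Fifth differences constant at 360.
1920 + 360 = 2280;  6180 + 2280 = 8460;  15484 + 8460 = 23944;  33206 + 23944 = 57150;  63935 + 57150 = 121085
2280 + 360 = 2640;  8460 + 2640 = 11100;  23944 + 11100 = 35044;  57150 + 35044 = 92194;  121085 + 92194 = 213279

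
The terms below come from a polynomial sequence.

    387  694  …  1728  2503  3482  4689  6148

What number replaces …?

Using the last 5 terms:
Δ: 775  979  1207  1459
Δ²: 204  228  252
Δ³: 24  24
Constant third difference = 24.
Extend backward: 204 − 24 = 180;  775 − 180 = 595;  1728 − 595 = 1133

1133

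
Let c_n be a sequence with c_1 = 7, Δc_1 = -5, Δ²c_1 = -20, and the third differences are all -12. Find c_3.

-23

Build the table forward from the leading diagonal:
D3: -12, -12, -12
D2: -20, -32, -44
D1: -5, -25, -57
c: 7, 2, -23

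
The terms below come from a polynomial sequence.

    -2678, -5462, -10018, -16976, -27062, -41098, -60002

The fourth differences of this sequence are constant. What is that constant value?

Δ: -2784, -4556, -6958, -10086, -14036, -18904
Δ²: -1772, -2402, -3128, -3950, -4868
Δ³: -630, -726, -822, -918
Δ⁴: -96, -96, -96

-96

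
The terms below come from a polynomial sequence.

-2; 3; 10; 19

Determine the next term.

Δ: 5 , 7 , 9
Δ²: 2 , 2
The second differences are constant (2).
9 + 2 = 11;  19 + 11 = 30

30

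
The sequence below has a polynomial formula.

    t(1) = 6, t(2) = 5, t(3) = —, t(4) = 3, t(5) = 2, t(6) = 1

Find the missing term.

4

Using the last 3 terms:
First differences: -1  -1
Constant first difference = -1.
Extend backward: 3 + 1 = 4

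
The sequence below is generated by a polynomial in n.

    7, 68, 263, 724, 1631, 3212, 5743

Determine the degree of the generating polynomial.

First differences: 61, 195, 461, 907, 1581, 2531
Second differences: 134, 266, 446, 674, 950
Third differences: 132, 180, 228, 276
Fourth differences: 48, 48, 48
The fourth differences are constant, so the polynomial has degree 4.

4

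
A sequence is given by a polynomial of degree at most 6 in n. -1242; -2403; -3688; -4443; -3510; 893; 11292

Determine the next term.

31077

Δ: -1161, -1285, -755, 933, 4403, 10399
Δ²: -124, 530, 1688, 3470, 5996
Δ³: 654, 1158, 1782, 2526
Δ⁴: 504, 624, 744
Δ⁵: 120, 120
Constant fifth difference = 120, so extend:
744 + 120 = 864;  2526 + 864 = 3390;  5996 + 3390 = 9386;  10399 + 9386 = 19785;  11292 + 19785 = 31077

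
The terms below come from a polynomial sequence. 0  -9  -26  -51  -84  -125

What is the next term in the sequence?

D1: -9 , -17 , -25 , -33 , -41
D2: -8 , -8 , -8 , -8
The second differences are constant (-8).
-41 − 8 = -49;  -125 − 49 = -174

-174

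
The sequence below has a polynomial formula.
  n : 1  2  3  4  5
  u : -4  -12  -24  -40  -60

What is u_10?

-8, -12, -16, -20
-4, -4, -4
Second differences constant at -4.
-20 − 4 = -24;  -60 − 24 = -84
-24 − 4 = -28;  -84 − 28 = -112
-28 − 4 = -32;  -112 − 32 = -144
-32 − 4 = -36;  -144 − 36 = -180
-36 − 4 = -40;  -180 − 40 = -220

-220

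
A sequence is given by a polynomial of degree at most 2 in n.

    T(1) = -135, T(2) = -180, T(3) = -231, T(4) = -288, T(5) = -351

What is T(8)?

-576

Δ: -45, -51, -57, -63
Δ²: -6, -6, -6
The second differences are constant (-6).
-63 − 6 = -69;  -351 − 69 = -420
-69 − 6 = -75;  -420 − 75 = -495
-75 − 6 = -81;  -495 − 81 = -576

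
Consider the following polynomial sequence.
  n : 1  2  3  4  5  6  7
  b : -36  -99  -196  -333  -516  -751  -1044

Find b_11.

-2916

First differences: -63  -97  -137  -183  -235  -293
Second differences: -34  -40  -46  -52  -58
Third differences: -6  -6  -6  -6
Constant third difference = -6, so extend:
-58 − 6 = -64;  -293 − 64 = -357;  -1044 − 357 = -1401
-64 − 6 = -70;  -357 − 70 = -427;  -1401 − 427 = -1828
-70 − 6 = -76;  -427 − 76 = -503;  -1828 − 503 = -2331
-76 − 6 = -82;  -503 − 82 = -585;  -2331 − 585 = -2916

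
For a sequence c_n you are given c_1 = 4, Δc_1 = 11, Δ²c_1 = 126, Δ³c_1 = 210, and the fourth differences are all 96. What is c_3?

152

Build the table forward from the leading diagonal:
Fourth differences: 96  96  96
Third differences: 210  306  402
Second differences: 126  336  642
First differences: 11  137  473
c: 4  15  152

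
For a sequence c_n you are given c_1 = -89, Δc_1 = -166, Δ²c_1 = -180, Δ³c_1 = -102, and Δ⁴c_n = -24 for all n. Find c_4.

Build the table forward from the leading diagonal:
D4: -24  -24  -24  -24
D3: -102  -126  -150  -174
D2: -180  -282  -408  -558
D1: -166  -346  -628  -1036
c: -89  -255  -601  -1229

-1229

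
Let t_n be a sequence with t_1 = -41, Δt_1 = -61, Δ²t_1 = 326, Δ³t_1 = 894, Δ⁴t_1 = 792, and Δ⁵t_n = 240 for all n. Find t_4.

Build the table forward from the leading diagonal:
Δ⁵: 240  240  240  240
Δ⁴: 792  1032  1272  1512
Δ³: 894  1686  2718  3990
Δ²: 326  1220  2906  5624
Δ: -61  265  1485  4391
t: -41  -102  163  1648

1648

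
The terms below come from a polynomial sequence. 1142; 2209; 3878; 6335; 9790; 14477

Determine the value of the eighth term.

D1: 1067, 1669, 2457, 3455, 4687
D2: 602, 788, 998, 1232
D3: 186, 210, 234
D4: 24, 24
Constant fourth difference = 24, so extend:
234 + 24 = 258;  1232 + 258 = 1490;  4687 + 1490 = 6177;  14477 + 6177 = 20654
258 + 24 = 282;  1490 + 282 = 1772;  6177 + 1772 = 7949;  20654 + 7949 = 28603

28603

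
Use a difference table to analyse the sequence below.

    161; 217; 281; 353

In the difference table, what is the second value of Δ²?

8

D1: 56, 64, 72
D2: 8, 8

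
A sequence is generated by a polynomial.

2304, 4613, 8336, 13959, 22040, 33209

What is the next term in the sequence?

D1: 2309, 3723, 5623, 8081, 11169
D2: 1414, 1900, 2458, 3088
D3: 486, 558, 630
D4: 72, 72
Fourth differences constant at 72.
630 + 72 = 702;  3088 + 702 = 3790;  11169 + 3790 = 14959;  33209 + 14959 = 48168

48168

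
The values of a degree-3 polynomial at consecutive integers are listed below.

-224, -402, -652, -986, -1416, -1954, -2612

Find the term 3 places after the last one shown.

-5426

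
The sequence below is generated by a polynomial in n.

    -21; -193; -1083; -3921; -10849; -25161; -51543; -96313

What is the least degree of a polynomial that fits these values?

5

Δ: -172, -890, -2838, -6928, -14312, -26382, -44770
Δ²: -718, -1948, -4090, -7384, -12070, -18388
Δ³: -1230, -2142, -3294, -4686, -6318
Δ⁴: -912, -1152, -1392, -1632
Δ⁵: -240, -240, -240
The fifth differences are constant, so the polynomial has degree 5.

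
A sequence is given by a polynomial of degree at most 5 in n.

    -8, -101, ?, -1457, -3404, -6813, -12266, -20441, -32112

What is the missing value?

-486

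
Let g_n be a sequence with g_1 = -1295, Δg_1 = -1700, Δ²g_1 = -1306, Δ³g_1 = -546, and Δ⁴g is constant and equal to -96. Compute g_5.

Build the table forward from the leading diagonal:
D4: -96, -96, -96, -96, -96
D3: -546, -642, -738, -834, -930
D2: -1306, -1852, -2494, -3232, -4066
D1: -1700, -3006, -4858, -7352, -10584
g: -1295, -2995, -6001, -10859, -18211

-18211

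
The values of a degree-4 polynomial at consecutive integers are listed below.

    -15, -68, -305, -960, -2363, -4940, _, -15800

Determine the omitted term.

-9213

Using the first 6 terms:
-53  -237  -655  -1403  -2577
-184  -418  -748  -1174
-234  -330  -426
-96  -96
Constant fourth difference = -96.
Extend forward: -426 − 96 = -522;  -1174 − 522 = -1696;  -2577 − 1696 = -4273;  -4940 − 4273 = -9213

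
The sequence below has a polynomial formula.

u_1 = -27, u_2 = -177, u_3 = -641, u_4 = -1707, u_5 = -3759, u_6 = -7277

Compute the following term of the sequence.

Δ: -150, -464, -1066, -2052, -3518
Δ²: -314, -602, -986, -1466
Δ³: -288, -384, -480
Δ⁴: -96, -96
The fourth differences are constant (-96).
-480 − 96 = -576;  -1466 − 576 = -2042;  -3518 − 2042 = -5560;  -7277 − 5560 = -12837

-12837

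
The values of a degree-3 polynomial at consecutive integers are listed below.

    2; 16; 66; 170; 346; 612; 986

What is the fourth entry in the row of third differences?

D1: 14, 50, 104, 176, 266, 374
D2: 36, 54, 72, 90, 108
D3: 18, 18, 18, 18

18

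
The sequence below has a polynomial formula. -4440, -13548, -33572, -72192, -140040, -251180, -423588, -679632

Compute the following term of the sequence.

-1046552

D1: -9108 , -20024 , -38620 , -67848 , -111140 , -172408 , -256044
D2: -10916 , -18596 , -29228 , -43292 , -61268 , -83636
D3: -7680 , -10632 , -14064 , -17976 , -22368
D4: -2952 , -3432 , -3912 , -4392
D5: -480 , -480 , -480
Constant fifth difference = -480, so extend:
-4392 − 480 = -4872;  -22368 − 4872 = -27240;  -83636 − 27240 = -110876;  -256044 − 110876 = -366920;  -679632 − 366920 = -1046552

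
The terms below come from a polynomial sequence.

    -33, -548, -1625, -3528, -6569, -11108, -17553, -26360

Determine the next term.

-38033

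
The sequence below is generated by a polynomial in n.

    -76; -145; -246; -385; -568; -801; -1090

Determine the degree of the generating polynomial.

D1: -69, -101, -139, -183, -233, -289
D2: -32, -38, -44, -50, -56
D3: -6, -6, -6, -6
The third differences are constant, so the polynomial has degree 3.

3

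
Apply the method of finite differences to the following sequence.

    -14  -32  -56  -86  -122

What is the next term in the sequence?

-18, -24, -30, -36
-6, -6, -6
Constant second difference = -6, so extend:
-36 − 6 = -42;  -122 − 42 = -164

-164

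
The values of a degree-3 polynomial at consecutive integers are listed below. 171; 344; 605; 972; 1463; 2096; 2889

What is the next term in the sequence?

173 , 261 , 367 , 491 , 633 , 793
88 , 106 , 124 , 142 , 160
18 , 18 , 18 , 18
The third differences are constant (18).
160 + 18 = 178;  793 + 178 = 971;  2889 + 971 = 3860

3860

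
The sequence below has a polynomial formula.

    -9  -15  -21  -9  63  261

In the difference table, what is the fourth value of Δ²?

126

First differences: -6, -6, 12, 72, 198
Second differences: 0, 18, 60, 126
Third differences: 18, 42, 66
Fourth differences: 24, 24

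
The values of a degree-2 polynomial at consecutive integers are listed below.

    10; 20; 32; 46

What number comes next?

62

Δ: 10, 12, 14
Δ²: 2, 2
Constant second difference = 2, so extend:
14 + 2 = 16;  46 + 16 = 62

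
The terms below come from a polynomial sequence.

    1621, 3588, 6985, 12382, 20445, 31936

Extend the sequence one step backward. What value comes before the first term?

D1: 1967  3397  5397  8063  11491
D2: 1430  2000  2666  3428
D3: 570  666  762
D4: 96  96
The fourth differences are constant at 96.
Work back: 570 − 96 = 474;  1430 − 474 = 956;  1967 − 956 = 1011;  1621 − 1011 = 610

610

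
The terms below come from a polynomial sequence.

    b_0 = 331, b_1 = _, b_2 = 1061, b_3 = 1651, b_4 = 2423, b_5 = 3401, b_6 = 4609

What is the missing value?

629

Using the last 5 terms:
Δ: 590  772  978  1208
Δ²: 182  206  230
Δ³: 24  24
Constant third difference = 24.
Extend backward: 182 − 24 = 158;  590 − 158 = 432;  1061 − 432 = 629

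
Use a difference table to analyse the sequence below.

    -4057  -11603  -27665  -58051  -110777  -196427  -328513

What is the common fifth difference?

-360

Δ: -7546, -16062, -30386, -52726, -85650, -132086
Δ²: -8516, -14324, -22340, -32924, -46436
Δ³: -5808, -8016, -10584, -13512
Δ⁴: -2208, -2568, -2928
Δ⁵: -360, -360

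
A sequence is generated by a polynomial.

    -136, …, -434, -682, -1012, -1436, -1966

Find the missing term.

Using the last 5 terms:
-248  -330  -424  -530
-82  -94  -106
-12  -12
Constant third difference = -12.
Extend backward: -82 + 12 = -70;  -248 + 70 = -178;  -434 + 178 = -256

-256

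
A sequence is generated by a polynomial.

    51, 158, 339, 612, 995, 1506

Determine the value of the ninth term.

3987

D1: 107, 181, 273, 383, 511
D2: 74, 92, 110, 128
D3: 18, 18, 18
The third differences are constant (18).
128 + 18 = 146;  511 + 146 = 657;  1506 + 657 = 2163
146 + 18 = 164;  657 + 164 = 821;  2163 + 821 = 2984
164 + 18 = 182;  821 + 182 = 1003;  2984 + 1003 = 3987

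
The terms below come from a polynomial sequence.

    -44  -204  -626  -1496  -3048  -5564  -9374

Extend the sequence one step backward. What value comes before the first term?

-8

-160, -422, -870, -1552, -2516, -3810
-262, -448, -682, -964, -1294
-186, -234, -282, -330
-48, -48, -48
The fourth differences are constant at -48.
Work back: -186 + 48 = -138;  -262 + 138 = -124;  -160 + 124 = -36;  -44 + 36 = -8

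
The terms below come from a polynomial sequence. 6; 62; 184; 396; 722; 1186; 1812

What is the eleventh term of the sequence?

6416

56 , 122 , 212 , 326 , 464 , 626
66 , 90 , 114 , 138 , 162
24 , 24 , 24 , 24
Third differences constant at 24.
162 + 24 = 186;  626 + 186 = 812;  1812 + 812 = 2624
186 + 24 = 210;  812 + 210 = 1022;  2624 + 1022 = 3646
210 + 24 = 234;  1022 + 234 = 1256;  3646 + 1256 = 4902
234 + 24 = 258;  1256 + 258 = 1514;  4902 + 1514 = 6416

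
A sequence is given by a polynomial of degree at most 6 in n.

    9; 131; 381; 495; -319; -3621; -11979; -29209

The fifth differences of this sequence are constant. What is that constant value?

Δ: 122, 250, 114, -814, -3302, -8358, -17230
Δ²: 128, -136, -928, -2488, -5056, -8872
Δ³: -264, -792, -1560, -2568, -3816
Δ⁴: -528, -768, -1008, -1248
Δ⁵: -240, -240, -240

-240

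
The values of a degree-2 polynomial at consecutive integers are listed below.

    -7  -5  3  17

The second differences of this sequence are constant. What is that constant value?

Δ: 2, 8, 14
Δ²: 6, 6

6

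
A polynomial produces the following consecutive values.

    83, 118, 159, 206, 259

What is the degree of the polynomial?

Δ: 35, 41, 47, 53
Δ²: 6, 6, 6
The second differences are constant, so the polynomial has degree 2.

2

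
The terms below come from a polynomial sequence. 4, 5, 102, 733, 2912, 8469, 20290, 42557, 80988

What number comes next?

First differences: 1, 97, 631, 2179, 5557, 11821, 22267, 38431
Second differences: 96, 534, 1548, 3378, 6264, 10446, 16164
Third differences: 438, 1014, 1830, 2886, 4182, 5718
Fourth differences: 576, 816, 1056, 1296, 1536
Fifth differences: 240, 240, 240, 240
Fifth differences constant at 240.
1536 + 240 = 1776;  5718 + 1776 = 7494;  16164 + 7494 = 23658;  38431 + 23658 = 62089;  80988 + 62089 = 143077

143077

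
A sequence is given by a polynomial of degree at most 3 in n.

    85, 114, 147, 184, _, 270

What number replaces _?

Using the first 4 terms:
Δ: 29  33  37
Δ²: 4  4
Constant second difference = 4.
Extend forward: 37 + 4 = 41;  184 + 41 = 225

225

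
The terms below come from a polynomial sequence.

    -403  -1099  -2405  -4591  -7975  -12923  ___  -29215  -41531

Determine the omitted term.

Using the first 6 terms:
D1: -696  -1306  -2186  -3384  -4948
D2: -610  -880  -1198  -1564
D3: -270  -318  -366
D4: -48  -48
Constant fourth difference = -48.
Extend forward: -366 − 48 = -414;  -1564 − 414 = -1978;  -4948 − 1978 = -6926;  -12923 − 6926 = -19849

-19849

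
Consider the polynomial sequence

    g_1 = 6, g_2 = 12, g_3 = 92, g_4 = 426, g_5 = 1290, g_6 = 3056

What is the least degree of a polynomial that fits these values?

4

Δ: 6, 80, 334, 864, 1766
Δ²: 74, 254, 530, 902
Δ³: 180, 276, 372
Δ⁴: 96, 96
The fourth differences are constant, so the polynomial has degree 4.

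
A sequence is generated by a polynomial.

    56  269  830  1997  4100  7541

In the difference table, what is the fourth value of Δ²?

1338

D1: 213, 561, 1167, 2103, 3441
D2: 348, 606, 936, 1338
D3: 258, 330, 402
D4: 72, 72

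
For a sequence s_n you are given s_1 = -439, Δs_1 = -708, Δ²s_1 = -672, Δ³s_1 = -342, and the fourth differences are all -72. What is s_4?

-4921

Build the table forward from the leading diagonal:
D4: -72  -72  -72  -72
D3: -342  -414  -486  -558
D2: -672  -1014  -1428  -1914
D1: -708  -1380  -2394  -3822
s: -439  -1147  -2527  -4921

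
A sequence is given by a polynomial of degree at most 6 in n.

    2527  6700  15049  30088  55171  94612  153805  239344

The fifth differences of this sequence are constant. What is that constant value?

120

D1: 4173, 8349, 15039, 25083, 39441, 59193, 85539
D2: 4176, 6690, 10044, 14358, 19752, 26346
D3: 2514, 3354, 4314, 5394, 6594
D4: 840, 960, 1080, 1200
D5: 120, 120, 120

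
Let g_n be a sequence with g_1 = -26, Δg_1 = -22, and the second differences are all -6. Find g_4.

Build the table forward from the leading diagonal:
Second differences: -6  -6  -6  -6
First differences: -22  -28  -34  -40
g: -26  -48  -76  -110

-110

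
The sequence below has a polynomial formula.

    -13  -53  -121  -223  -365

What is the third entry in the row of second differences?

First differences: -40, -68, -102, -142
Second differences: -28, -34, -40
Third differences: -6, -6

-40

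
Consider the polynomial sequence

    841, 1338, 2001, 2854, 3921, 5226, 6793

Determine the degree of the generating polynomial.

Δ: 497, 663, 853, 1067, 1305, 1567
Δ²: 166, 190, 214, 238, 262
Δ³: 24, 24, 24, 24
The third differences are constant, so the polynomial has degree 3.

3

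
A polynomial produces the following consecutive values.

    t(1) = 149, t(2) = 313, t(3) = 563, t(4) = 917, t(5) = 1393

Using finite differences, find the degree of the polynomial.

Δ: 164, 250, 354, 476
Δ²: 86, 104, 122
Δ³: 18, 18
The third differences are constant, so the polynomial has degree 3.

3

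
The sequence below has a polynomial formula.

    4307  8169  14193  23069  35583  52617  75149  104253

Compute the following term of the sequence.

141099

Δ: 3862  6024  8876  12514  17034  22532  29104
Δ²: 2162  2852  3638  4520  5498  6572
Δ³: 690  786  882  978  1074
Δ⁴: 96  96  96  96
Constant fourth difference = 96, so extend:
1074 + 96 = 1170;  6572 + 1170 = 7742;  29104 + 7742 = 36846;  104253 + 36846 = 141099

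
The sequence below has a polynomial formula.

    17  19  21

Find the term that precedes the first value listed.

15

2  2
The first differences are constant at 2.
Work back: 17 − 2 = 15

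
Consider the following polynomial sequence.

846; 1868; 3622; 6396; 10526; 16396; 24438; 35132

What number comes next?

1022 , 1754 , 2774 , 4130 , 5870 , 8042 , 10694
732 , 1020 , 1356 , 1740 , 2172 , 2652
288 , 336 , 384 , 432 , 480
48 , 48 , 48 , 48
Constant fourth difference = 48, so extend:
480 + 48 = 528;  2652 + 528 = 3180;  10694 + 3180 = 13874;  35132 + 13874 = 49006

49006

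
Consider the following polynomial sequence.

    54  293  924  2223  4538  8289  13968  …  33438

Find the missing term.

Using the first 7 terms:
D1: 239, 631, 1299, 2315, 3751, 5679
D2: 392, 668, 1016, 1436, 1928
D3: 276, 348, 420, 492
D4: 72, 72, 72
Constant fourth difference = 72.
Extend forward: 492 + 72 = 564;  1928 + 564 = 2492;  5679 + 2492 = 8171;  13968 + 8171 = 22139

22139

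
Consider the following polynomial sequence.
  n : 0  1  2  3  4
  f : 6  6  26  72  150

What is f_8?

0, 20, 46, 78
20, 26, 32
6, 6
Constant third difference = 6, so extend:
32 + 6 = 38;  78 + 38 = 116;  150 + 116 = 266
38 + 6 = 44;  116 + 44 = 160;  266 + 160 = 426
44 + 6 = 50;  160 + 50 = 210;  426 + 210 = 636
50 + 6 = 56;  210 + 56 = 266;  636 + 266 = 902

902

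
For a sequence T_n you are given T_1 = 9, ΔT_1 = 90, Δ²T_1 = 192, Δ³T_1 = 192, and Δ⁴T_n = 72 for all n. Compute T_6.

4659

Build the table forward from the leading diagonal:
Δ⁴: 72  72  72  72  72  72
Δ³: 192  264  336  408  480  552
Δ²: 192  384  648  984  1392  1872
Δ: 90  282  666  1314  2298  3690
T: 9  99  381  1047  2361  4659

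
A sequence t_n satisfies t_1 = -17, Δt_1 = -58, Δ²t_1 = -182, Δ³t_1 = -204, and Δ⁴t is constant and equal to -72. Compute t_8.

-13905

Build the table forward from the leading diagonal:
D4: -72  -72  -72  -72  -72  -72  -72  -72
D3: -204  -276  -348  -420  -492  -564  -636  -708
D2: -182  -386  -662  -1010  -1430  -1922  -2486  -3122
D1: -58  -240  -626  -1288  -2298  -3728  -5650  -8136
t: -17  -75  -315  -941  -2229  -4527  -8255  -13905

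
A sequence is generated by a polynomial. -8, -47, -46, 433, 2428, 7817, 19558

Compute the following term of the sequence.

41929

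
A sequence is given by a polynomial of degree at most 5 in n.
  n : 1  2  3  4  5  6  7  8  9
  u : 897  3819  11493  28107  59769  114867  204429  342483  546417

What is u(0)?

Δ: 2922, 7674, 16614, 31662, 55098, 89562, 138054, 203934
Δ²: 4752, 8940, 15048, 23436, 34464, 48492, 65880
Δ³: 4188, 6108, 8388, 11028, 14028, 17388
Δ⁴: 1920, 2280, 2640, 3000, 3360
Δ⁵: 360, 360, 360, 360
The fifth differences are constant at 360.
Work back: 1920 − 360 = 1560;  4188 − 1560 = 2628;  4752 − 2628 = 2124;  2922 − 2124 = 798;  897 − 798 = 99

99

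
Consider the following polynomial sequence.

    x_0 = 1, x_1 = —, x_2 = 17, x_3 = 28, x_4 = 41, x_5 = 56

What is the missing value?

8

Using the last 4 terms:
Δ: 11, 13, 15
Δ²: 2, 2
Constant second difference = 2.
Extend backward: 11 − 2 = 9;  17 − 9 = 8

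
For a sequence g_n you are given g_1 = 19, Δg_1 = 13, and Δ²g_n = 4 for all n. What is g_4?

Build the table forward from the leading diagonal:
Δ²: 4  4  4  4
Δ: 13  17  21  25
g: 19  32  49  70

70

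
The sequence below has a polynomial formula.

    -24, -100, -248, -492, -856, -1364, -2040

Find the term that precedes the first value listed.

Δ: -76  -148  -244  -364  -508  -676
Δ²: -72  -96  -120  -144  -168
Δ³: -24  -24  -24  -24
The third differences are constant at -24.
Work back: -72 + 24 = -48;  -76 + 48 = -28;  -24 + 28 = 4

4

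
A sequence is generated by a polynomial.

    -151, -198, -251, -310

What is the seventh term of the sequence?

-523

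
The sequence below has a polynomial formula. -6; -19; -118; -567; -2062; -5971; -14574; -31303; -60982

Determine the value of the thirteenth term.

-467838

D1: -13, -99, -449, -1495, -3909, -8603, -16729, -29679
D2: -86, -350, -1046, -2414, -4694, -8126, -12950
D3: -264, -696, -1368, -2280, -3432, -4824
D4: -432, -672, -912, -1152, -1392
D5: -240, -240, -240, -240
Fifth differences constant at -240.
-1392 − 240 = -1632;  -4824 − 1632 = -6456;  -12950 − 6456 = -19406;  -29679 − 19406 = -49085;  -60982 − 49085 = -110067
-1632 − 240 = -1872;  -6456 − 1872 = -8328;  -19406 − 8328 = -27734;  -49085 − 27734 = -76819;  -110067 − 76819 = -186886
-1872 − 240 = -2112;  -8328 − 2112 = -10440;  -27734 − 10440 = -38174;  -76819 − 38174 = -114993;  -186886 − 114993 = -301879
-2112 − 240 = -2352;  -10440 − 2352 = -12792;  -38174 − 12792 = -50966;  -114993 − 50966 = -165959;  -301879 − 165959 = -467838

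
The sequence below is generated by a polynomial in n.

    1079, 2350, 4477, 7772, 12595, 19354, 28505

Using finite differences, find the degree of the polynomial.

1271, 2127, 3295, 4823, 6759, 9151
856, 1168, 1528, 1936, 2392
312, 360, 408, 456
48, 48, 48
The fourth differences are constant, so the polynomial has degree 4.

4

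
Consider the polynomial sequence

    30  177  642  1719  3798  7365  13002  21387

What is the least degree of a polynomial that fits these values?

147, 465, 1077, 2079, 3567, 5637, 8385
318, 612, 1002, 1488, 2070, 2748
294, 390, 486, 582, 678
96, 96, 96, 96
The fourth differences are constant, so the polynomial has degree 4.

4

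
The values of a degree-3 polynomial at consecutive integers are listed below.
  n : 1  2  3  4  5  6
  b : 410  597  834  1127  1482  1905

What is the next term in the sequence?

2402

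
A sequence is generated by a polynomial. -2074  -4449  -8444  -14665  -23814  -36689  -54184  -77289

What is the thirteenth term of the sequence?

First differences: -2375, -3995, -6221, -9149, -12875, -17495, -23105
Second differences: -1620, -2226, -2928, -3726, -4620, -5610
Third differences: -606, -702, -798, -894, -990
Fourth differences: -96, -96, -96, -96
The fourth differences are constant (-96).
-990 − 96 = -1086;  -5610 − 1086 = -6696;  -23105 − 6696 = -29801;  -77289 − 29801 = -107090
-1086 − 96 = -1182;  -6696 − 1182 = -7878;  -29801 − 7878 = -37679;  -107090 − 37679 = -144769
-1182 − 96 = -1278;  -7878 − 1278 = -9156;  -37679 − 9156 = -46835;  -144769 − 46835 = -191604
-1278 − 96 = -1374;  -9156 − 1374 = -10530;  -46835 − 10530 = -57365;  -191604 − 57365 = -248969
-1374 − 96 = -1470;  -10530 − 1470 = -12000;  -57365 − 12000 = -69365;  -248969 − 69365 = -318334

-318334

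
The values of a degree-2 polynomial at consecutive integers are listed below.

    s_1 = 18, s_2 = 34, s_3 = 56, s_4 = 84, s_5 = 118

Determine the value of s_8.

256

First differences: 16, 22, 28, 34
Second differences: 6, 6, 6
The second differences are constant (6).
34 + 6 = 40;  118 + 40 = 158
40 + 6 = 46;  158 + 46 = 204
46 + 6 = 52;  204 + 52 = 256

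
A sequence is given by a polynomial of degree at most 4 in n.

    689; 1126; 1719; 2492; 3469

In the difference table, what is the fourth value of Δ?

Δ: 437, 593, 773, 977
Δ²: 156, 180, 204
Δ³: 24, 24

977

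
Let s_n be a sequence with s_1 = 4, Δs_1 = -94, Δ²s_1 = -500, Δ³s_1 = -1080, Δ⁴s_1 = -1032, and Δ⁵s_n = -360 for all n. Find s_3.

Build the table forward from the leading diagonal:
D5: -360, -360, -360
D4: -1032, -1392, -1752
D3: -1080, -2112, -3504
D2: -500, -1580, -3692
D1: -94, -594, -2174
s: 4, -90, -684

-684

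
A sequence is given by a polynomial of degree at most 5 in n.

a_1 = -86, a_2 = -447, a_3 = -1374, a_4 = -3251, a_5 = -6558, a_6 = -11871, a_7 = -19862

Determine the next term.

First differences: -361 , -927 , -1877 , -3307 , -5313 , -7991
Second differences: -566 , -950 , -1430 , -2006 , -2678
Third differences: -384 , -480 , -576 , -672
Fourth differences: -96 , -96 , -96
Constant fourth difference = -96, so extend:
-672 − 96 = -768;  -2678 − 768 = -3446;  -7991 − 3446 = -11437;  -19862 − 11437 = -31299

-31299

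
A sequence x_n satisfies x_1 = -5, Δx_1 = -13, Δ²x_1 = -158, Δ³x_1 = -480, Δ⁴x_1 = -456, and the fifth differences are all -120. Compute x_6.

Build the table forward from the leading diagonal:
Fifth differences: -120, -120, -120, -120, -120, -120
Fourth differences: -456, -576, -696, -816, -936, -1056
Third differences: -480, -936, -1512, -2208, -3024, -3960
Second differences: -158, -638, -1574, -3086, -5294, -8318
First differences: -13, -171, -809, -2383, -5469, -10763
x: -5, -18, -189, -998, -3381, -8850

-8850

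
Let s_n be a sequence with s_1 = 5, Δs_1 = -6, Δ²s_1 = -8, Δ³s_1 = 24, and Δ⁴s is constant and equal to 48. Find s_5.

77

Build the table forward from the leading diagonal:
Δ⁴: 48  48  48  48  48
Δ³: 24  72  120  168  216
Δ²: -8  16  88  208  376
Δ: -6  -14  2  90  298
s: 5  -1  -15  -13  77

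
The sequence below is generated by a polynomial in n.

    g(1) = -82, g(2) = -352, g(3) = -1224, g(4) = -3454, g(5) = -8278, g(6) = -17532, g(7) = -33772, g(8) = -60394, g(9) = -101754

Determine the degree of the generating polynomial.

5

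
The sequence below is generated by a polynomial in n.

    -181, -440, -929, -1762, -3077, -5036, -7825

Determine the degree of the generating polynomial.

D1: -259, -489, -833, -1315, -1959, -2789
D2: -230, -344, -482, -644, -830
D3: -114, -138, -162, -186
D4: -24, -24, -24
The fourth differences are constant, so the polynomial has degree 4.

4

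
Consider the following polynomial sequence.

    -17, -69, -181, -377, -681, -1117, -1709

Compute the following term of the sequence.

D1: -52  -112  -196  -304  -436  -592
D2: -60  -84  -108  -132  -156
D3: -24  -24  -24  -24
The third differences are constant (-24).
-156 − 24 = -180;  -592 − 180 = -772;  -1709 − 772 = -2481

-2481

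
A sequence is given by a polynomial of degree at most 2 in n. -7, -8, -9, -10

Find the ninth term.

-15

-1, -1, -1
The first differences are constant (-1).
-10 − 1 = -11
-11 − 1 = -12
-12 − 1 = -13
-13 − 1 = -14
-14 − 1 = -15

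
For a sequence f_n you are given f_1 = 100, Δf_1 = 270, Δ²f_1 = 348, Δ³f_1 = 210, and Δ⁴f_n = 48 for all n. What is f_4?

Build the table forward from the leading diagonal:
Fourth differences: 48, 48, 48, 48
Third differences: 210, 258, 306, 354
Second differences: 348, 558, 816, 1122
First differences: 270, 618, 1176, 1992
f: 100, 370, 988, 2164

2164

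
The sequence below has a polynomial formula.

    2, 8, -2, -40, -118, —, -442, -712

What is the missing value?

Using the first 5 terms:
First differences: 6, -10, -38, -78
Second differences: -16, -28, -40
Third differences: -12, -12
Constant third difference = -12.
Extend forward: -40 − 12 = -52;  -78 − 52 = -130;  -118 − 130 = -248

-248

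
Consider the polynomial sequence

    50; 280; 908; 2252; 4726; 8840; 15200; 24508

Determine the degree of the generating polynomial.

4

230, 628, 1344, 2474, 4114, 6360, 9308
398, 716, 1130, 1640, 2246, 2948
318, 414, 510, 606, 702
96, 96, 96, 96
The fourth differences are constant, so the polynomial has degree 4.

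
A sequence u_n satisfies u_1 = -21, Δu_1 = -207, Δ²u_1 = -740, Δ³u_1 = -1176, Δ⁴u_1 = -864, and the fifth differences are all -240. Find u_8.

-93450

Build the table forward from the leading diagonal:
Fifth differences: -240, -240, -240, -240, -240, -240, -240, -240
Fourth differences: -864, -1104, -1344, -1584, -1824, -2064, -2304, -2544
Third differences: -1176, -2040, -3144, -4488, -6072, -7896, -9960, -12264
Second differences: -740, -1916, -3956, -7100, -11588, -17660, -25556, -35516
First differences: -207, -947, -2863, -6819, -13919, -25507, -43167, -68723
u: -21, -228, -1175, -4038, -10857, -24776, -50283, -93450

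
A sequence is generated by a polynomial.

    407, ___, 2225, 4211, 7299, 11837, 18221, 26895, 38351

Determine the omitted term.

1041

Using the last 7 terms:
Δ: 1986  3088  4538  6384  8674  11456
Δ²: 1102  1450  1846  2290  2782
Δ³: 348  396  444  492
Δ⁴: 48  48  48
Constant fourth difference = 48.
Extend backward: 348 − 48 = 300;  1102 − 300 = 802;  1986 − 802 = 1184;  2225 − 1184 = 1041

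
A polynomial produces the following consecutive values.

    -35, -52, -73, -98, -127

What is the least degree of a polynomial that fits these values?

2

D1: -17, -21, -25, -29
D2: -4, -4, -4
The second differences are constant, so the polynomial has degree 2.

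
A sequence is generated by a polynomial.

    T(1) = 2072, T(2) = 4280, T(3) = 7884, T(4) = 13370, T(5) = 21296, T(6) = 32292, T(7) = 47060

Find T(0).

846

D1: 2208, 3604, 5486, 7926, 10996, 14768
D2: 1396, 1882, 2440, 3070, 3772
D3: 486, 558, 630, 702
D4: 72, 72, 72
The fourth differences are constant at 72.
Work back: 486 − 72 = 414;  1396 − 414 = 982;  2208 − 982 = 1226;  2072 − 1226 = 846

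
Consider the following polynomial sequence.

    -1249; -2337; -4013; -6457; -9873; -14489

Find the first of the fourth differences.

First differences: -1088, -1676, -2444, -3416, -4616
Second differences: -588, -768, -972, -1200
Third differences: -180, -204, -228
Fourth differences: -24, -24

-24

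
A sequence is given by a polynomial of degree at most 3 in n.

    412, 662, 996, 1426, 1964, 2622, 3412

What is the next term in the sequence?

4346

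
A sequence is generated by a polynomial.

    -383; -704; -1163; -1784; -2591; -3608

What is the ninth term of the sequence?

-321 , -459 , -621 , -807 , -1017
-138 , -162 , -186 , -210
-24 , -24 , -24
Third differences constant at -24.
-210 − 24 = -234;  -1017 − 234 = -1251;  -3608 − 1251 = -4859
-234 − 24 = -258;  -1251 − 258 = -1509;  -4859 − 1509 = -6368
-258 − 24 = -282;  -1509 − 282 = -1791;  -6368 − 1791 = -8159

-8159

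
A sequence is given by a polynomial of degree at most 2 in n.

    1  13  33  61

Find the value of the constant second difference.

8

Δ: 12, 20, 28
Δ²: 8, 8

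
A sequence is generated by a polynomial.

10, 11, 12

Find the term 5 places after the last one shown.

17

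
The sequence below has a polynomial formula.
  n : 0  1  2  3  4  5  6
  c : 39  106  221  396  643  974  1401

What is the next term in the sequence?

1936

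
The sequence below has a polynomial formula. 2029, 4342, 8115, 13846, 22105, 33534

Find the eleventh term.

165739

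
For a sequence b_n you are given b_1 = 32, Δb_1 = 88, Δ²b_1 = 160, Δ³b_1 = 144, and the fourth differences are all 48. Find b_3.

Build the table forward from the leading diagonal:
D4: 48, 48, 48
D3: 144, 192, 240
D2: 160, 304, 496
D1: 88, 248, 552
b: 32, 120, 368

368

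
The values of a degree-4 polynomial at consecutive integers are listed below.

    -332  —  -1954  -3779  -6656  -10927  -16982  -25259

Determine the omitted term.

-887

Using the last 6 terms:
Δ: -1825  -2877  -4271  -6055  -8277
Δ²: -1052  -1394  -1784  -2222
Δ³: -342  -390  -438
Δ⁴: -48  -48
Constant fourth difference = -48.
Extend backward: -342 + 48 = -294;  -1052 + 294 = -758;  -1825 + 758 = -1067;  -1954 + 1067 = -887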